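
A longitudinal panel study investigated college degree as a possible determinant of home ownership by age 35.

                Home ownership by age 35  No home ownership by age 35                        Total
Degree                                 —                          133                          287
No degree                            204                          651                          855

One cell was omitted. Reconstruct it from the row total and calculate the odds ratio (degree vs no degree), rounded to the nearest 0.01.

3.70

The missing cell is in the exposed row: 287 − 133 = 154.
So a = 154, b = 133, c = 204, d = 651.
OR = (a·d)/(b·c) = (154 × 651) / (133 × 204) = 100254 / 27132 = 3.69505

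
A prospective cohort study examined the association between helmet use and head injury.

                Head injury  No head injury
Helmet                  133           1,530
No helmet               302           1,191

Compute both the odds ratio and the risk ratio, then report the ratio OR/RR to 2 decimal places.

0.87

Cells: a = 133, b = 1530, c = 302, d = 1191.
OR = (133·1191)/(1530·302) = 158403/462060 = 0.34282
Risk in exposed = 133/1663 = 0.07998; risk in unexposed = 302/1493 = 0.20228; RR = 0.39538
OR/RR = 0.34282 / 0.39538 = 0.86707
The outcome is not rare, so the OR lies further from 1 than the RR.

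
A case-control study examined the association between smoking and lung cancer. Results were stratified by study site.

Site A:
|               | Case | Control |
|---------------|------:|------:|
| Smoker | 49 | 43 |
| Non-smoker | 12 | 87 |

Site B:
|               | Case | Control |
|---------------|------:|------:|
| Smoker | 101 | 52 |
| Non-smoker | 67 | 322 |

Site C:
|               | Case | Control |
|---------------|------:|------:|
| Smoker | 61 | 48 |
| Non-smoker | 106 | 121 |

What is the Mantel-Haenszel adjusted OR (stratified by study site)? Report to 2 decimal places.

OR_MH = Σ(aᵢdᵢ/nᵢ) / Σ(bᵢcᵢ/nᵢ), where nᵢ is the stratum total.
Stratum 1 (Site A): n = 191; a·d/n = 49·87/191 = 22.3194; b·c/n = 43·12/191 = 2.7016
Stratum 2 (Site B): n = 542; a·d/n = 101·322/542 = 60.0037; b·c/n = 52·67/542 = 6.4280
Stratum 3 (Site C): n = 336; a·d/n = 61·121/336 = 21.9673; b·c/n = 48·106/336 = 15.1429
OR_MH = (22.3194 + 60.0037 + 21.9673) / (2.7016 + 6.4280 + 15.1429) = 104.2903 / 24.2725 = 4.29665

4.30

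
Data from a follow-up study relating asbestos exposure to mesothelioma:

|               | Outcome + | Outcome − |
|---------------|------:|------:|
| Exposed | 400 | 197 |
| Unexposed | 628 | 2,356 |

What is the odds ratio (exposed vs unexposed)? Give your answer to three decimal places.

Cells: a = 400, b = 197, c = 628, d = 2356.
OR = (a·d)/(b·c) = (400 × 2356) / (197 × 628) = 942400 / 123716 = 7.61745
The odds of mesothelioma are about 7.62 times as high in the exposed group.

7.617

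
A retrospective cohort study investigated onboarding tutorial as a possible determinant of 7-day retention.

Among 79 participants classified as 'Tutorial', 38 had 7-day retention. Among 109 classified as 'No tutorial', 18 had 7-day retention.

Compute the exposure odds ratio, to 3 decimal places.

4.686

From the description: a = 38, b = 41, c = 18, d = 91.
OR = (a·d)/(b·c) = (38 × 91) / (41 × 18) = 3458 / 738 = 4.68564
The odds of 7-day retention are about 4.69 times as high in the tutorial group.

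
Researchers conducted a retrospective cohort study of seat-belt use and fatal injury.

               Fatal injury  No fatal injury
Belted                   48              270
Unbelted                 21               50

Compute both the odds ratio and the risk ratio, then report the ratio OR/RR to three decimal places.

Cells: a = 48, b = 270, c = 21, d = 50.
OR = (48·50)/(270·21) = 2400/5670 = 0.42328
Risk in exposed = 48/318 = 0.15094; risk in unexposed = 21/71 = 0.29577; RR = 0.51033
OR/RR = 0.42328 / 0.51033 = 0.82942
The outcome is not rare, so the OR lies further from 1 than the RR.

0.829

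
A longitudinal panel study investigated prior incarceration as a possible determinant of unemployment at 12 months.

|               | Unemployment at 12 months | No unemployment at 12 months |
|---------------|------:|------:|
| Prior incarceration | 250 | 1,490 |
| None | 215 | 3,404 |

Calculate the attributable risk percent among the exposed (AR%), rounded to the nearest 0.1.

Cells: a = 250, b = 1490, c = 215, d = 3404.
Risk in exposed = 250/1740 = 0.14368; risk in unexposed = 215/3619 = 0.05941.
RR = 0.14368/0.05941 = 2.41847
AR% = (RR − 1)/RR × 100 = (2.41847 − 1)/2.41847 × 100 = 58.6516%

58.7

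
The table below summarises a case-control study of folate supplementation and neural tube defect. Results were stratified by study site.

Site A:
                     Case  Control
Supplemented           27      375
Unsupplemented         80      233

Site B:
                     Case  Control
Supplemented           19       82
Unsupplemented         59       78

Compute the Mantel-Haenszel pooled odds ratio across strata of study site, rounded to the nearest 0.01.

0.24

OR_MH = Σ(aᵢdᵢ/nᵢ) / Σ(bᵢcᵢ/nᵢ), where nᵢ is the stratum total.
Stratum 1 (Site A): n = 715; a·d/n = 27·233/715 = 8.7986; b·c/n = 375·80/715 = 41.9580
Stratum 2 (Site B): n = 238; a·d/n = 19·78/238 = 6.2269; b·c/n = 82·59/238 = 20.3277
OR_MH = (8.7986 + 6.2269) / (41.9580 + 20.3277) = 15.0255 / 62.2858 = 0.24123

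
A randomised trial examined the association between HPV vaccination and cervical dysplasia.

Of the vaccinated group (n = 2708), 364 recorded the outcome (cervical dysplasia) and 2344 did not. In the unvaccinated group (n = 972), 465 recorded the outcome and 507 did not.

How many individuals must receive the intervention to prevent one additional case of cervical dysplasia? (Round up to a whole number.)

Risk in treated group = 364/2708 = 0.13442; risk in control = 465/972 = 0.47840.
Absolute risk reduction = 0.47840 − 0.13442 = 0.34398
NNT = 1 / ARR = 1 / 0.34398 = 2.907 → round up → 3

3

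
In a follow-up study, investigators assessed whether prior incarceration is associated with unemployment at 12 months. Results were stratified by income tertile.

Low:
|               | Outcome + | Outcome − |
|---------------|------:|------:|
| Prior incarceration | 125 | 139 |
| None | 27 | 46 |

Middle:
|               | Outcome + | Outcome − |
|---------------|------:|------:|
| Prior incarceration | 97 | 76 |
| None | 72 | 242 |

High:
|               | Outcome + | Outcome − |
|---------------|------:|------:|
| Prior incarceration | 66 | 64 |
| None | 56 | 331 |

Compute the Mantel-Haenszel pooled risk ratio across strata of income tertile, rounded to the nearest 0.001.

2.286

RR_MH = Σ(aᵢ·n₀ᵢ/nᵢ) / Σ(cᵢ·n₁ᵢ/nᵢ), with n₁ᵢ = aᵢ+bᵢ (exposed), n₀ᵢ = cᵢ+dᵢ (unexposed), nᵢ = n₁ᵢ+n₀ᵢ.
Stratum 1 (Low): n₁ = 264, n₀ = 73, n = 337; a·n₀/n = 125·73/337 = 27.0772; c·n₁/n = 27·264/337 = 21.1513
Stratum 2 (Middle): n₁ = 173, n₀ = 314, n = 487; a·n₀/n = 97·314/487 = 62.5421; c·n₁/n = 72·173/487 = 25.5770
Stratum 3 (High): n₁ = 130, n₀ = 387, n = 517; a·n₀/n = 66·387/517 = 49.4043; c·n₁/n = 56·130/517 = 14.0812
RR_MH = (27.0772 + 62.5421 + 49.4043) / (21.1513 + 25.5770 + 14.0812) = 139.0235 / 60.8096 = 2.28621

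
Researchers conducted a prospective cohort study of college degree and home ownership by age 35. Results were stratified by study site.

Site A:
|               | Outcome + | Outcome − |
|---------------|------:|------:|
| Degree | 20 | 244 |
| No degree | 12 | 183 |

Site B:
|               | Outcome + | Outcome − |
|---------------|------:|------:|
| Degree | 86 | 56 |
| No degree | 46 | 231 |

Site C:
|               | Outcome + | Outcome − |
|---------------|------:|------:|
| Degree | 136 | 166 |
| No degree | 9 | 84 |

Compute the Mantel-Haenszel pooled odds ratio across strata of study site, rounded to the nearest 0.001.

5.169

OR_MH = Σ(aᵢdᵢ/nᵢ) / Σ(bᵢcᵢ/nᵢ), where nᵢ is the stratum total.
Stratum 1 (Site A): n = 459; a·d/n = 20·183/459 = 7.9739; b·c/n = 244·12/459 = 6.3791
Stratum 2 (Site B): n = 419; a·d/n = 86·231/419 = 47.4129; b·c/n = 56·46/419 = 6.1480
Stratum 3 (Site C): n = 395; a·d/n = 136·84/395 = 28.9215; b·c/n = 166·9/395 = 3.7823
OR_MH = (7.9739 + 47.4129 + 28.9215) / (6.3791 + 6.1480 + 3.7823) = 84.3083 / 16.3093 = 5.16933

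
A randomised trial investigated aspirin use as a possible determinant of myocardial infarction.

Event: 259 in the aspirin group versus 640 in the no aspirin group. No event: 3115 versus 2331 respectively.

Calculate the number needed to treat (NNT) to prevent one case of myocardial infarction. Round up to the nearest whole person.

Risk in treated group = 259/3374 = 0.07676; risk in control = 640/2971 = 0.21542.
Absolute risk reduction = 0.21542 − 0.07676 = 0.13865
NNT = 1 / ARR = 1 / 0.13865 = 7.212 → round up → 8

8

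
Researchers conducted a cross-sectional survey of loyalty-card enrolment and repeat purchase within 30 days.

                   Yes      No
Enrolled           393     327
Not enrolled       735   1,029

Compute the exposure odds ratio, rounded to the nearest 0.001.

1.683

Cells: a = 393, b = 327, c = 735, d = 1029.
OR = (a·d)/(b·c) = (393 × 1029) / (327 × 735) = 404397 / 240345 = 1.68257
The odds of repeat purchase within 30 days are about 1.68 times as high in the enrolled group.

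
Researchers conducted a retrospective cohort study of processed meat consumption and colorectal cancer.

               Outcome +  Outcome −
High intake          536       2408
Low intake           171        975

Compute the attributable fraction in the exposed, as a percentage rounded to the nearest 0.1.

18.0

Cells: a = 536, b = 2408, c = 171, d = 975.
Risk in exposed = 536/2944 = 0.18207; risk in unexposed = 171/1146 = 0.14921.
RR = 0.18207/0.14921 = 1.22016
AR% = (RR − 1)/RR × 100 = (1.22016 − 1)/1.22016 × 100 = 18.0433%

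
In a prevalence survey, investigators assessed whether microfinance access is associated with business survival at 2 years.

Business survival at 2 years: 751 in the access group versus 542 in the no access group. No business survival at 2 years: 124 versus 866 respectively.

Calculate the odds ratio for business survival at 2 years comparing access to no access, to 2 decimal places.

9.68

From the description: a = 751, b = 124, c = 542, d = 866.
OR = (a·d)/(b·c) = (751 × 866) / (124 × 542) = 650366 / 67208 = 9.67691
The odds of business survival at 2 years are about 9.68 times as high in the access group.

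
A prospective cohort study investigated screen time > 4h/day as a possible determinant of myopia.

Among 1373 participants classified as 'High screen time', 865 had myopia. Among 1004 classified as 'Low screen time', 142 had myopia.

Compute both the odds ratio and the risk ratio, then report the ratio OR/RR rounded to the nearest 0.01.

2.32

From the description: a = 865, b = 508, c = 142, d = 862.
OR = (865·862)/(508·142) = 745630/72136 = 10.33645
Risk in exposed = 865/1373 = 0.63001; risk in unexposed = 142/1004 = 0.14143; RR = 4.45442
OR/RR = 10.33645 / 4.45442 = 2.32049
The outcome is not rare, so the OR lies further from 1 than the RR.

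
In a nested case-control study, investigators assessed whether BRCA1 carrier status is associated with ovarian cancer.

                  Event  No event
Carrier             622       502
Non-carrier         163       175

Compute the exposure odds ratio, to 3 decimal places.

1.330

Cells: a = 622, b = 502, c = 163, d = 175.
OR = (a·d)/(b·c) = (622 × 175) / (502 × 163) = 108850 / 81826 = 1.33026
The odds of ovarian cancer are about 1.33 times as high in the carrier group.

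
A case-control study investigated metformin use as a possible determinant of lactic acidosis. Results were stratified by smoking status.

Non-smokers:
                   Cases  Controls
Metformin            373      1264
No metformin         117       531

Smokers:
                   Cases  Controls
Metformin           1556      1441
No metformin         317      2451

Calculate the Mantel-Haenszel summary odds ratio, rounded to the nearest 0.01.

OR_MH = Σ(aᵢdᵢ/nᵢ) / Σ(bᵢcᵢ/nᵢ), where nᵢ is the stratum total.
Stratum 1 (Non-smokers): n = 2285; a·d/n = 373·531/2285 = 86.6796; b·c/n = 1264·117/2285 = 64.7212
Stratum 2 (Smokers): n = 5765; a·d/n = 1556·2451/5765 = 661.5362; b·c/n = 1441·317/5765 = 79.2363
OR_MH = (86.6796 + 661.5362) / (64.7212 + 79.2363) = 748.2158 / 143.9575 = 5.19748

5.20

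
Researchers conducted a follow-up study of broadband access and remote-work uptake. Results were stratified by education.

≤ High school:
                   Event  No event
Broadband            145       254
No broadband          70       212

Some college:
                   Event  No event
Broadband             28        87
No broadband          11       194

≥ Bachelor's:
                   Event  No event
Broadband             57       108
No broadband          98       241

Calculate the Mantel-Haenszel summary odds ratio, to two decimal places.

1.78

OR_MH = Σ(aᵢdᵢ/nᵢ) / Σ(bᵢcᵢ/nᵢ), where nᵢ is the stratum total.
Stratum 1 (≤ High school): n = 681; a·d/n = 145·212/681 = 45.1395; b·c/n = 254·70/681 = 26.1087
Stratum 2 (Some college): n = 320; a·d/n = 28·194/320 = 16.9750; b·c/n = 87·11/320 = 2.9906
Stratum 3 (≥ Bachelor's): n = 504; a·d/n = 57·241/504 = 27.2560; b·c/n = 108·98/504 = 21.0000
OR_MH = (45.1395 + 16.9750 + 27.2560) / (26.1087 + 2.9906 + 21.0000) = 89.3705 / 50.0993 = 1.78387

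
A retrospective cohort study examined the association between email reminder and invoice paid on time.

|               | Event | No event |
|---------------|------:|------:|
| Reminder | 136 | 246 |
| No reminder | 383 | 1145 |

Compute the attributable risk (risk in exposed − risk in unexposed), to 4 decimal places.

0.1054

Cells: a = 136, b = 246, c = 383, d = 1145.
Risk in exposed = 136/382 = 0.356021; risk in unexposed = 383/1528 = 0.250654.
Risk difference = 0.356021 − 0.250654 = 0.105366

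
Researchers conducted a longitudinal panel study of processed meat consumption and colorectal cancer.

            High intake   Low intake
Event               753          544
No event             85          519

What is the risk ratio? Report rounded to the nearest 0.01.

Reading the table with exposure as columns: a = 753 (High intake, case), b = 85 (High intake, non-case), c = 544 (Low intake, case), d = 519.
Risk in exposed = 753/838 = 0.89857; risk in unexposed = 544/1063 = 0.51176.
RR = 0.89857 / 0.51176 = 1.75584
The risk among the exposed is 1.76 times that among the unexposed.

1.76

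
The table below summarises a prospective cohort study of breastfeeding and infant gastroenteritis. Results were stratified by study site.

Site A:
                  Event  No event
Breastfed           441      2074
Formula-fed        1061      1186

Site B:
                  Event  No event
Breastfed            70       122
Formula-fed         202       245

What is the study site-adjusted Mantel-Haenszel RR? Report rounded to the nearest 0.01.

RR_MH = Σ(aᵢ·n₀ᵢ/nᵢ) / Σ(cᵢ·n₁ᵢ/nᵢ), with n₁ᵢ = aᵢ+bᵢ (exposed), n₀ᵢ = cᵢ+dᵢ (unexposed), nᵢ = n₁ᵢ+n₀ᵢ.
Stratum 1 (Site A): n₁ = 2515, n₀ = 2247, n = 4762; a·n₀/n = 441·2247/4762 = 208.0905; c·n₁/n = 1061·2515/4762 = 560.3559
Stratum 2 (Site B): n₁ = 192, n₀ = 447, n = 639; a·n₀/n = 70·447/639 = 48.9671; c·n₁/n = 202·192/639 = 60.6948
RR_MH = (208.0905 + 48.9671) / (560.3559 + 60.6948) = 257.0576 / 621.0508 = 0.41391

0.41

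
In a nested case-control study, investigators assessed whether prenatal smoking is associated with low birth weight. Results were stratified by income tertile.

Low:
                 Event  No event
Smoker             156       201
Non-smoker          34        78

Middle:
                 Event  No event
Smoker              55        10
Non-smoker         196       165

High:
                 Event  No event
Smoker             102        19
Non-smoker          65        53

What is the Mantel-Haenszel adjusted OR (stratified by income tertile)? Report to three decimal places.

2.870

OR_MH = Σ(aᵢdᵢ/nᵢ) / Σ(bᵢcᵢ/nᵢ), where nᵢ is the stratum total.
Stratum 1 (Low): n = 469; a·d/n = 156·78/469 = 25.9446; b·c/n = 201·34/469 = 14.5714
Stratum 2 (Middle): n = 426; a·d/n = 55·165/426 = 21.3028; b·c/n = 10·196/426 = 4.6009
Stratum 3 (High): n = 239; a·d/n = 102·53/239 = 22.6192; b·c/n = 19·65/239 = 5.1674
OR_MH = (25.9446 + 21.3028 + 22.6192) / (14.5714 + 4.6009 + 5.1674) = 69.8666 / 24.3397 = 2.87048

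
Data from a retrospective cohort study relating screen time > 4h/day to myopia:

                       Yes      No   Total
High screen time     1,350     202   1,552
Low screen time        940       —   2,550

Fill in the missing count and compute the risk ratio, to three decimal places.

The missing cell is in the unexposed row: 2550 − 940 = 1610.
So a = 1350, b = 202, c = 940, d = 1610.
RR = [a/(a+b)] / [c/(c+d)] = (1350/1552) / (940/2550) = 0.86985/0.36863 = 2.35969

2.360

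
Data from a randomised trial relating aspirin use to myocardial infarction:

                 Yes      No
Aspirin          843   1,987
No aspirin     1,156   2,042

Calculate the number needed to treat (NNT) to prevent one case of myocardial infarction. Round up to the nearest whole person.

Risk in treated group = 843/2830 = 0.29788; risk in control = 1156/3198 = 0.36148.
Absolute risk reduction = 0.36148 − 0.29788 = 0.06360
NNT = 1 / ARR = 1 / 0.06360 = 15.724 → round up → 16

16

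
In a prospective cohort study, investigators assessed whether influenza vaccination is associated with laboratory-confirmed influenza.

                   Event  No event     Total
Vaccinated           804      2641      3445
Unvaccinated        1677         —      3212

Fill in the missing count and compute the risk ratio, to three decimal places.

0.447

The missing cell is in the unexposed row: 3212 − 1677 = 1535.
So a = 804, b = 2641, c = 1677, d = 1535.
RR = [a/(a+b)] / [c/(c+d)] = (804/3445) / (1677/3212) = 0.23338/0.52210 = 0.44700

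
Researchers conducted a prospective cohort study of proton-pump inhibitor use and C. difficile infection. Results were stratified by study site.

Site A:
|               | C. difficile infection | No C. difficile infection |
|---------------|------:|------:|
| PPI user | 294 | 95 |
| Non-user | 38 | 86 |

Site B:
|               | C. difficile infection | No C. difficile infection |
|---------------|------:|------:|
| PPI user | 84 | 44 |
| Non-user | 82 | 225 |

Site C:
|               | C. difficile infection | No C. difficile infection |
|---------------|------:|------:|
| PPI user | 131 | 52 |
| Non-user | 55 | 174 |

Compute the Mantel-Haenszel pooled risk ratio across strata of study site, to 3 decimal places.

RR_MH = Σ(aᵢ·n₀ᵢ/nᵢ) / Σ(cᵢ·n₁ᵢ/nᵢ), with n₁ᵢ = aᵢ+bᵢ (exposed), n₀ᵢ = cᵢ+dᵢ (unexposed), nᵢ = n₁ᵢ+n₀ᵢ.
Stratum 1 (Site A): n₁ = 389, n₀ = 124, n = 513; a·n₀/n = 294·124/513 = 71.0643; c·n₁/n = 38·389/513 = 28.8148
Stratum 2 (Site B): n₁ = 128, n₀ = 307, n = 435; a·n₀/n = 84·307/435 = 59.2828; c·n₁/n = 82·128/435 = 24.1287
Stratum 3 (Site C): n₁ = 183, n₀ = 229, n = 412; a·n₀/n = 131·229/412 = 72.8131; c·n₁/n = 55·183/412 = 24.4296
RR_MH = (71.0643 + 59.2828 + 72.8131) / (28.8148 + 24.1287 + 24.4296) = 203.1602 / 77.3732 = 2.62572

2.626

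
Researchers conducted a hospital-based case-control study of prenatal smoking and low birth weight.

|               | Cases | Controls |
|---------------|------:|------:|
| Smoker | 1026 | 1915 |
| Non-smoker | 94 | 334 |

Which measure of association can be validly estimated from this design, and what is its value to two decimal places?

1.90

Cells: a = 1026, b = 1915, c = 94, d = 334.
This is a hospital-based case-control study: participants were sampled on outcome status, so risks in the source population cannot be estimated directly — relative risk is not valid here. The odds ratio is the appropriate measure.
OR = (a·d)/(b·c) = (1026 × 334) / (1915 × 94) = 342684 / 180010 = 1.90369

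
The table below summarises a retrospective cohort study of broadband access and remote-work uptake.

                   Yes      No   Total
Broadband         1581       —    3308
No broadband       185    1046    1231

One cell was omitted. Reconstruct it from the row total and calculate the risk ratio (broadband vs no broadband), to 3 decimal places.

3.180

The missing cell is in the exposed row: 3308 − 1581 = 1727.
So a = 1581, b = 1727, c = 185, d = 1046.
RR = [a/(a+b)] / [c/(c+d)] = (1581/3308) / (185/1231) = 0.47793/0.15028 = 3.18019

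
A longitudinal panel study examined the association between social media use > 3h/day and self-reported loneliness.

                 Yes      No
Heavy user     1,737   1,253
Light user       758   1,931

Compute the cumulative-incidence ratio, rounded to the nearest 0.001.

Cells: a = 1737, b = 1253, c = 758, d = 1931.
Risk in exposed = 1737/2990 = 0.58094; risk in unexposed = 758/2689 = 0.28189.
RR = 0.58094 / 0.28189 = 2.06087
The risk among the exposed is 2.06 times that among the unexposed.

2.061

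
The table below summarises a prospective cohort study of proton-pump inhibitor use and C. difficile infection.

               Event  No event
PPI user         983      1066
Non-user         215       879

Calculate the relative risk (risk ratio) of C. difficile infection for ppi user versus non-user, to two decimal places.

Cells: a = 983, b = 1066, c = 215, d = 879.
Risk in exposed = 983/2049 = 0.47975; risk in unexposed = 215/1094 = 0.19653.
RR = 0.47975 / 0.19653 = 2.44113
The risk among the exposed is 2.44 times that among the unexposed.

2.44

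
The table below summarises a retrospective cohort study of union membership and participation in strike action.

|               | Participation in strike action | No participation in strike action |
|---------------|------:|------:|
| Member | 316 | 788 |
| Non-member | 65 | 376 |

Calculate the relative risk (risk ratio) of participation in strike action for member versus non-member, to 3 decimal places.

Cells: a = 316, b = 788, c = 65, d = 376.
Risk in exposed = 316/1104 = 0.28623; risk in unexposed = 65/441 = 0.14739.
RR = 0.28623 / 0.14739 = 1.94197
The risk among the exposed is 1.94 times that among the unexposed.

1.942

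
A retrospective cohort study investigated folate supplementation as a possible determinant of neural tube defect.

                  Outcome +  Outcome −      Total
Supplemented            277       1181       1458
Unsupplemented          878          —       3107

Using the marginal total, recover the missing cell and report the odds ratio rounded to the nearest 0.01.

The missing cell is in the unexposed row: 3107 − 878 = 2229.
So a = 277, b = 1181, c = 878, d = 2229.
OR = (a·d)/(b·c) = (277 × 2229) / (1181 × 878) = 617433 / 1036918 = 0.59545

0.60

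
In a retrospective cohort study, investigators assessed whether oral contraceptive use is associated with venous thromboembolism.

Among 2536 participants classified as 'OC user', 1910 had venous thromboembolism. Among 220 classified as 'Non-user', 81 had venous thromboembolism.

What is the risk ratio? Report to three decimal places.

2.046

From the description: a = 1910, b = 626, c = 81, d = 139.
Risk in exposed = 1910/2536 = 0.75315; risk in unexposed = 81/220 = 0.36818.
RR = 0.75315 / 0.36818 = 2.04561
The risk among the exposed is 2.05 times that among the unexposed.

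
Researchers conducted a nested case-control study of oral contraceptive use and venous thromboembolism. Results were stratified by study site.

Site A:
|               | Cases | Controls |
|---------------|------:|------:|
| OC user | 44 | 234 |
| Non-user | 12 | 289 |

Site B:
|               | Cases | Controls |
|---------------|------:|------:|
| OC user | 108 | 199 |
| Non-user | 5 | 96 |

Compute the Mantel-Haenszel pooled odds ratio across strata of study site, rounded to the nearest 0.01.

OR_MH = Σ(aᵢdᵢ/nᵢ) / Σ(bᵢcᵢ/nᵢ), where nᵢ is the stratum total.
Stratum 1 (Site A): n = 579; a·d/n = 44·289/579 = 21.9620; b·c/n = 234·12/579 = 4.8497
Stratum 2 (Site B): n = 408; a·d/n = 108·96/408 = 25.4118; b·c/n = 199·5/408 = 2.4387
OR_MH = (21.9620 + 25.4118) / (4.8497 + 2.4387) = 47.3738 / 7.2885 = 6.49983

6.50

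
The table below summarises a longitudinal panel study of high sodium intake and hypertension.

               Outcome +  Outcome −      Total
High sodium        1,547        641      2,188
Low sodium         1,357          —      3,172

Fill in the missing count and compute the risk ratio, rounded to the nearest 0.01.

1.65

The missing cell is in the unexposed row: 3172 − 1357 = 1815.
So a = 1547, b = 641, c = 1357, d = 1815.
RR = [a/(a+b)] / [c/(c+d)] = (1547/2188) / (1357/3172) = 0.70704/0.42781 = 1.65271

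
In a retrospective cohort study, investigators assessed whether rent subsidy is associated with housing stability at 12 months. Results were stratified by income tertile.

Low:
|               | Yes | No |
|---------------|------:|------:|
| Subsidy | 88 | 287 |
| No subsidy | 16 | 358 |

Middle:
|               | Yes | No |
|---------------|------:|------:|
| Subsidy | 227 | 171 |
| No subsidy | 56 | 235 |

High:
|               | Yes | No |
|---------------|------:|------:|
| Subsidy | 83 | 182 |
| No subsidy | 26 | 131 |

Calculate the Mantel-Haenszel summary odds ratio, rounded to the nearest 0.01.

OR_MH = Σ(aᵢdᵢ/nᵢ) / Σ(bᵢcᵢ/nᵢ), where nᵢ is the stratum total.
Stratum 1 (Low): n = 749; a·d/n = 88·358/749 = 42.0614; b·c/n = 287·16/749 = 6.1308
Stratum 2 (Middle): n = 689; a·d/n = 227·235/689 = 77.4238; b·c/n = 171·56/689 = 13.8984
Stratum 3 (High): n = 422; a·d/n = 83·131/422 = 25.7654; b·c/n = 182·26/422 = 11.2133
OR_MH = (42.0614 + 77.4238 + 25.7654) / (6.1308 + 13.8984 + 11.2133) = 145.2506 / 31.2425 = 4.64913

4.65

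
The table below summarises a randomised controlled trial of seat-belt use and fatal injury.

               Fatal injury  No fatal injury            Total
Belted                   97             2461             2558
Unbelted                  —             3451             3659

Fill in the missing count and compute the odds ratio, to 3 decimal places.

The missing cell is in the unexposed row: 3659 − 3451 = 208.
So a = 97, b = 2461, c = 208, d = 3451.
OR = (a·d)/(b·c) = (97 × 3451) / (2461 × 208) = 334747 / 511888 = 0.65395

0.654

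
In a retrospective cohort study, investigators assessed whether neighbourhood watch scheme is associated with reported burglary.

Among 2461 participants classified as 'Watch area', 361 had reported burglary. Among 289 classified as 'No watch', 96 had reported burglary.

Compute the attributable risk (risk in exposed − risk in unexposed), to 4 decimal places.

-0.1855

From the description: a = 361, b = 2100, c = 96, d = 193.
Risk in exposed = 361/2461 = 0.146688; risk in unexposed = 96/289 = 0.332180.
Risk difference = 0.146688 − 0.332180 = -0.185492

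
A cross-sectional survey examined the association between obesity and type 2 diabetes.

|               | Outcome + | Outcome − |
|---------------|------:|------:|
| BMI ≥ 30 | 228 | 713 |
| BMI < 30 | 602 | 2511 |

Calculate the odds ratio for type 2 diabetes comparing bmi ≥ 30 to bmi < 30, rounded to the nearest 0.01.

1.33

Cells: a = 228, b = 713, c = 602, d = 2511.
OR = (a·d)/(b·c) = (228 × 2511) / (713 × 602) = 572508 / 429226 = 1.33381
The odds of type 2 diabetes are about 1.33 times as high in the bmi ≥ 30 group.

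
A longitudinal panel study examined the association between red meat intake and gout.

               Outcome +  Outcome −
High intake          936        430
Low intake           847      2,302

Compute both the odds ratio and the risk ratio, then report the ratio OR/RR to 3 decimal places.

2.322

Cells: a = 936, b = 430, c = 847, d = 2302.
OR = (936·2302)/(430·847) = 2154672/364210 = 5.91602
Risk in exposed = 936/1366 = 0.68521; risk in unexposed = 847/3149 = 0.26897; RR = 2.54750
OR/RR = 5.91602 / 2.54750 = 2.32228
The outcome is not rare, so the OR lies further from 1 than the RR.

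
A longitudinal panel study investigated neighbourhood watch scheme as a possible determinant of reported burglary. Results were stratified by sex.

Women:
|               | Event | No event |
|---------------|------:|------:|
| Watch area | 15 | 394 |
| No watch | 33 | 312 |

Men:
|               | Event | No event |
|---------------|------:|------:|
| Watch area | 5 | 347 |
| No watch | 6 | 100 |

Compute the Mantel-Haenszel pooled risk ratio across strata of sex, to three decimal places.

RR_MH = Σ(aᵢ·n₀ᵢ/nᵢ) / Σ(cᵢ·n₁ᵢ/nᵢ), with n₁ᵢ = aᵢ+bᵢ (exposed), n₀ᵢ = cᵢ+dᵢ (unexposed), nᵢ = n₁ᵢ+n₀ᵢ.
Stratum 1 (Women): n₁ = 409, n₀ = 345, n = 754; a·n₀/n = 15·345/754 = 6.8634; c·n₁/n = 33·409/754 = 17.9005
Stratum 2 (Men): n₁ = 352, n₀ = 106, n = 458; a·n₀/n = 5·106/458 = 1.1572; c·n₁/n = 6·352/458 = 4.6114
RR_MH = (6.8634 + 1.1572) / (17.9005 + 4.6114) = 8.0206 / 22.5119 = 0.35628

0.356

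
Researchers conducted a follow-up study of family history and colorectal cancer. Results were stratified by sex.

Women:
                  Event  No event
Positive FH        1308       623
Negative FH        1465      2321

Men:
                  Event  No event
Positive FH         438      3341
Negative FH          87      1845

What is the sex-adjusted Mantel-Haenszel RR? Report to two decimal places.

1.84

RR_MH = Σ(aᵢ·n₀ᵢ/nᵢ) / Σ(cᵢ·n₁ᵢ/nᵢ), with n₁ᵢ = aᵢ+bᵢ (exposed), n₀ᵢ = cᵢ+dᵢ (unexposed), nᵢ = n₁ᵢ+n₀ᵢ.
Stratum 1 (Women): n₁ = 1931, n₀ = 3786, n = 5717; a·n₀/n = 1308·3786/5717 = 866.2040; c·n₁/n = 1465·1931/5717 = 494.8251
Stratum 2 (Men): n₁ = 3779, n₀ = 1932, n = 5711; a·n₀/n = 438·1932/5711 = 148.1730; c·n₁/n = 87·3779/5711 = 57.5684
RR_MH = (866.2040 + 148.1730) / (494.8251 + 57.5684) = 1014.3770 / 552.3935 = 1.83633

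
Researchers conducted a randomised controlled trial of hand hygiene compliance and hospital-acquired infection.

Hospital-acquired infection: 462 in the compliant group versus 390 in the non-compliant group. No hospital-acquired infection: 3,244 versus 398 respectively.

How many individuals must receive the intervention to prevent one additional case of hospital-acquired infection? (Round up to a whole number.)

3

Risk in treated group = 462/3706 = 0.12466; risk in control = 390/788 = 0.49492.
Absolute risk reduction = 0.49492 − 0.12466 = 0.37026
NNT = 1 / ARR = 1 / 0.37026 = 2.701 → round up → 3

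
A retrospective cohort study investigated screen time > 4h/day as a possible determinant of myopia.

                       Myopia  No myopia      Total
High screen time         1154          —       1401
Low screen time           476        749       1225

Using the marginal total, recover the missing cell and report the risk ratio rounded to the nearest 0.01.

The missing cell is in the exposed row: 1401 − 1154 = 247.
So a = 1154, b = 247, c = 476, d = 749.
RR = [a/(a+b)] / [c/(c+d)] = (1154/1401) / (476/1225) = 0.82370/0.38857 = 2.11981

2.12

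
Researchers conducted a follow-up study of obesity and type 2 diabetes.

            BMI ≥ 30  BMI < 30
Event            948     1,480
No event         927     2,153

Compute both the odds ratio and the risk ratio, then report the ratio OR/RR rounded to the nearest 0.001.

Reading the table with exposure as columns: a = 948 (BMI ≥ 30, case), b = 927 (BMI ≥ 30, non-case), c = 1480 (BMI < 30, case), d = 2153.
OR = (948·2153)/(927·1480) = 2041044/1371960 = 1.48768
Risk in exposed = 948/1875 = 0.50560; risk in unexposed = 1480/3633 = 0.40738; RR = 1.24111
OR/RR = 1.48768 / 1.24111 = 1.19867
The outcome is not rare, so the OR lies further from 1 than the RR.

1.199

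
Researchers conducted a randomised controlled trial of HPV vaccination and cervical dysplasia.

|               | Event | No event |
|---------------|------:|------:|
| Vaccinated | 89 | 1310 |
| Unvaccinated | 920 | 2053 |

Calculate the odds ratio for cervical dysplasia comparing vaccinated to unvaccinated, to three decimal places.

Cells: a = 89, b = 1310, c = 920, d = 2053.
OR = (a·d)/(b·c) = (89 × 2053) / (1310 × 920) = 182717 / 1205200 = 0.15161
Exposure is associated with lower odds of cervical dysplasia (OR = 0.15 < 1).

0.152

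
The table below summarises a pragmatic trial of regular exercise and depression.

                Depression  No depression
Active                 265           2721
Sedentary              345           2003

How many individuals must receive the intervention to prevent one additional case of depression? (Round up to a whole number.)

18

Risk in treated group = 265/2986 = 0.08875; risk in control = 345/2348 = 0.14693.
Absolute risk reduction = 0.14693 − 0.08875 = 0.05819
NNT = 1 / ARR = 1 / 0.05819 = 17.186 → round up → 18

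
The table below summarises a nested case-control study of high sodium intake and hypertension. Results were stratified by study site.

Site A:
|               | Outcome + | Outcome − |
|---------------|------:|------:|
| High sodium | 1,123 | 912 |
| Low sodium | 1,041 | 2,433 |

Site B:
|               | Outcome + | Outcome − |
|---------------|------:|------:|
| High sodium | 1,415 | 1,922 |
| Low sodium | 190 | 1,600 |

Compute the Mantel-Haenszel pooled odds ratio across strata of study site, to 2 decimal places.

3.85

OR_MH = Σ(aᵢdᵢ/nᵢ) / Σ(bᵢcᵢ/nᵢ), where nᵢ is the stratum total.
Stratum 1 (Site A): n = 5509; a·d/n = 1123·2433/5509 = 495.9628; b·c/n = 912·1041/5509 = 172.3347
Stratum 2 (Site B): n = 5127; a·d/n = 1415·1600/5127 = 441.5838; b·c/n = 1922·190/5127 = 71.2268
OR_MH = (495.9628 + 441.5838) / (172.3347 + 71.2268) = 937.5466 / 243.5616 = 3.84932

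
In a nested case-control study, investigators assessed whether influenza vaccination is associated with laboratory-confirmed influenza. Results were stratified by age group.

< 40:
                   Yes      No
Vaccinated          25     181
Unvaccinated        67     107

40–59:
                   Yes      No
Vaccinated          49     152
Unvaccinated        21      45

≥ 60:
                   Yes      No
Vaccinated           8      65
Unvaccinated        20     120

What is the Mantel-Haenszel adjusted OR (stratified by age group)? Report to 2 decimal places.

0.40

OR_MH = Σ(aᵢdᵢ/nᵢ) / Σ(bᵢcᵢ/nᵢ), where nᵢ is the stratum total.
Stratum 1 (< 40): n = 380; a·d/n = 25·107/380 = 7.0395; b·c/n = 181·67/380 = 31.9132
Stratum 2 (40–59): n = 267; a·d/n = 49·45/267 = 8.2584; b·c/n = 152·21/267 = 11.9551
Stratum 3 (≥ 60): n = 213; a·d/n = 8·120/213 = 4.5070; b·c/n = 65·20/213 = 6.1033
OR_MH = (7.0395 + 8.2584 + 4.5070) / (31.9132 + 11.9551 + 6.1033) = 19.8049 / 49.9715 = 0.39632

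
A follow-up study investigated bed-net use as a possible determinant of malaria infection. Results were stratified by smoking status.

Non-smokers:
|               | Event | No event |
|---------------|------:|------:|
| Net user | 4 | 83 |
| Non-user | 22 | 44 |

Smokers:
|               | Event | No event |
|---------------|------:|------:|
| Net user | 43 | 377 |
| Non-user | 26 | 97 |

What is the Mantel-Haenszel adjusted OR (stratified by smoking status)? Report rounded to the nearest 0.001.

0.295

OR_MH = Σ(aᵢdᵢ/nᵢ) / Σ(bᵢcᵢ/nᵢ), where nᵢ is the stratum total.
Stratum 1 (Non-smokers): n = 153; a·d/n = 4·44/153 = 1.1503; b·c/n = 83·22/153 = 11.9346
Stratum 2 (Smokers): n = 543; a·d/n = 43·97/543 = 7.6814; b·c/n = 377·26/543 = 18.0516
OR_MH = (1.1503 + 7.6814) / (11.9346 + 18.0516) = 8.8317 / 29.9862 = 0.29453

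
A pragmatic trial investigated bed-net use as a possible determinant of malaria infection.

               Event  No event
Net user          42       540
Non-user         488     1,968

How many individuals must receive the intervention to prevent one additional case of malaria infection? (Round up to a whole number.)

Risk in treated group = 42/582 = 0.07216; risk in control = 488/2456 = 0.19870.
Absolute risk reduction = 0.19870 − 0.07216 = 0.12653
NNT = 1 / ARR = 1 / 0.12653 = 7.903 → round up → 8

8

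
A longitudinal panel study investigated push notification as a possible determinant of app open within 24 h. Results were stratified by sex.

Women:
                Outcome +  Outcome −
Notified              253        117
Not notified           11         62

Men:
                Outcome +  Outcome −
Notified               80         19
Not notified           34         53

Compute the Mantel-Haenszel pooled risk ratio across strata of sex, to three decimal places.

RR_MH = Σ(aᵢ·n₀ᵢ/nᵢ) / Σ(cᵢ·n₁ᵢ/nᵢ), with n₁ᵢ = aᵢ+bᵢ (exposed), n₀ᵢ = cᵢ+dᵢ (unexposed), nᵢ = n₁ᵢ+n₀ᵢ.
Stratum 1 (Women): n₁ = 370, n₀ = 73, n = 443; a·n₀/n = 253·73/443 = 41.6907; c·n₁/n = 11·370/443 = 9.1874
Stratum 2 (Men): n₁ = 99, n₀ = 87, n = 186; a·n₀/n = 80·87/186 = 37.4194; c·n₁/n = 34·99/186 = 18.0968
RR_MH = (41.6907 + 37.4194) / (9.1874 + 18.0968) = 79.1101 / 27.2841 = 2.89949

2.899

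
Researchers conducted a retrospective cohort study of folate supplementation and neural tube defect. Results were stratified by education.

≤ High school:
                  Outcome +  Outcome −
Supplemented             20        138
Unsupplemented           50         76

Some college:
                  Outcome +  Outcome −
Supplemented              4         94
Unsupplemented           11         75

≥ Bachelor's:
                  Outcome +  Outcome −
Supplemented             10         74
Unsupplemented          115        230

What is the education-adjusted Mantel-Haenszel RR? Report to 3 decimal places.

0.334

RR_MH = Σ(aᵢ·n₀ᵢ/nᵢ) / Σ(cᵢ·n₁ᵢ/nᵢ), with n₁ᵢ = aᵢ+bᵢ (exposed), n₀ᵢ = cᵢ+dᵢ (unexposed), nᵢ = n₁ᵢ+n₀ᵢ.
Stratum 1 (≤ High school): n₁ = 158, n₀ = 126, n = 284; a·n₀/n = 20·126/284 = 8.8732; c·n₁/n = 50·158/284 = 27.8169
Stratum 2 (Some college): n₁ = 98, n₀ = 86, n = 184; a·n₀/n = 4·86/184 = 1.8696; c·n₁/n = 11·98/184 = 5.8587
Stratum 3 (≥ Bachelor's): n₁ = 84, n₀ = 345, n = 429; a·n₀/n = 10·345/429 = 8.0420; c·n₁/n = 115·84/429 = 22.5175
RR_MH = (8.8732 + 1.8696 + 8.0420) / (27.8169 + 5.8587 + 22.5175) = 18.7848 / 56.1931 = 0.33429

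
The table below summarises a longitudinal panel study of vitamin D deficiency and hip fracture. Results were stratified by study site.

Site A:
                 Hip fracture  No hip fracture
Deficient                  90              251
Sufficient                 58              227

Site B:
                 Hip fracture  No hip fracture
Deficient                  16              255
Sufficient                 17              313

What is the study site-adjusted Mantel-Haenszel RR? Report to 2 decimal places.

RR_MH = Σ(aᵢ·n₀ᵢ/nᵢ) / Σ(cᵢ·n₁ᵢ/nᵢ), with n₁ᵢ = aᵢ+bᵢ (exposed), n₀ᵢ = cᵢ+dᵢ (unexposed), nᵢ = n₁ᵢ+n₀ᵢ.
Stratum 1 (Site A): n₁ = 341, n₀ = 285, n = 626; a·n₀/n = 90·285/626 = 40.9744; c·n₁/n = 58·341/626 = 31.5942
Stratum 2 (Site B): n₁ = 271, n₀ = 330, n = 601; a·n₀/n = 16·330/601 = 8.7854; c·n₁/n = 17·271/601 = 7.6656
RR_MH = (40.9744 + 8.7854) / (31.5942 + 7.6656) = 49.7598 / 39.2598 = 1.26745

1.27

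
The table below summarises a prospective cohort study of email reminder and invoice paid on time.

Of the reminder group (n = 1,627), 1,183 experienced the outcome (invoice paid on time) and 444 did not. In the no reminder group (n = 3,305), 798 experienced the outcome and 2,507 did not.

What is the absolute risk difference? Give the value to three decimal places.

0.486

From the description: a = 1183, b = 444, c = 798, d = 2507.
Risk in exposed = 1183/1627 = 0.727105; risk in unexposed = 798/3305 = 0.241452.
Risk difference = 0.727105 − 0.241452 = 0.485653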